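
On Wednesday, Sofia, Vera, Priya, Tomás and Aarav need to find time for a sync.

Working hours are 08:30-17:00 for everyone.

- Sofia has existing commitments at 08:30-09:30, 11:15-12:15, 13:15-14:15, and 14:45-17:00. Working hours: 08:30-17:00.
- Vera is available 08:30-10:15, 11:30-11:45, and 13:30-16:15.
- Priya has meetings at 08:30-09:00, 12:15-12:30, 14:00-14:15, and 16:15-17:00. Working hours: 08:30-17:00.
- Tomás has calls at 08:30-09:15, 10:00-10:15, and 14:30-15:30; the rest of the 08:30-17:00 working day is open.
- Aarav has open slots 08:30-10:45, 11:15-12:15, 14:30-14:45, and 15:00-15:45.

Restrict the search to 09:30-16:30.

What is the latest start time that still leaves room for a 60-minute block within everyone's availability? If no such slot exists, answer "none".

none

Sofia free within 08:30–17:00: 09:30–11:15, 12:15–13:15, 14:15–14:45.
Priya free within 08:30–17:00: 09:00–12:15, 12:30–14:00, 14:15–16:15.
Tomás free within 08:30–17:00: 09:15–10:00, 10:15–14:30, 15:30–17:00.
Sofia ∩ Vera: 09:30–10:15, 14:15–14:45.
Sofia ∩ Vera ∩ Priya: 09:30–10:15, 14:15–14:45.
Sofia ∩ Vera ∩ Priya ∩ Tomás: 09:30–10:00, 14:15–14:30.
Sofia ∩ Vera ∩ Priya ∩ Tomás ∩ Aarav: 09:30–10:00.
Restricted to 09:30–16:30: 09:30–10:00.
Windows ≥ 60 min: (none).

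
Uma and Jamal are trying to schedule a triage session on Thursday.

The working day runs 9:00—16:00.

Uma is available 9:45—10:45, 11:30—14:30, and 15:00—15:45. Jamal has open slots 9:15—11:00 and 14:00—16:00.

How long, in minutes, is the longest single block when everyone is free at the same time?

Uma ∩ Jamal: 09:45–10:45, 14:00–14:30, 15:00–15:45.
Common window lengths: 60, 30, 45 min; longest is 60.

60 minutes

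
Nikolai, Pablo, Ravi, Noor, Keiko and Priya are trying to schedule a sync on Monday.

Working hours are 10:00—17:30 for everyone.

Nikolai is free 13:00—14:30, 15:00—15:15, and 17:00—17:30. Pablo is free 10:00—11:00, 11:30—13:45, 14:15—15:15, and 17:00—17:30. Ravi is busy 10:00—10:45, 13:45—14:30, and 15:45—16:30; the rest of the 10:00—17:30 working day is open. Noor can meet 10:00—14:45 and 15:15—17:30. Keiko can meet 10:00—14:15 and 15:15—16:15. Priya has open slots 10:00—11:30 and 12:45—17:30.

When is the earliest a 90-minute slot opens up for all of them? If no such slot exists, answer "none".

Ravi free within 10:00–17:30: 10:45–13:45, 14:30–15:45, 16:30–17:30.
Nikolai ∩ Pablo: 13:00–13:45, 14:15–14:30, 15:00–15:15, 17:00–17:30.
Nikolai ∩ Pablo ∩ Ravi: 13:00–13:45, 15:00–15:15, 17:00–17:30.
Nikolai ∩ Pablo ∩ Ravi ∩ Noor: 13:00–13:45, 17:00–17:30.
Nikolai ∩ Pablo ∩ Ravi ∩ Noor ∩ Keiko: 13:00–13:45.
Nikolai ∩ Pablo ∩ Ravi ∩ Noor ∩ Keiko ∩ Priya: 13:00–13:45.
Windows ≥ 90 min: (none).

none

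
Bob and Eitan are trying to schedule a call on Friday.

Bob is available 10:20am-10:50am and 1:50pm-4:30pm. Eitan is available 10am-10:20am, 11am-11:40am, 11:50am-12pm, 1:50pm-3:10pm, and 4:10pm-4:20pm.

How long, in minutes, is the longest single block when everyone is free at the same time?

80 minutes

Bob ∩ Eitan: 13:50–15:10, 16:10–16:20.
Common window lengths: 80, 10 min; longest is 80.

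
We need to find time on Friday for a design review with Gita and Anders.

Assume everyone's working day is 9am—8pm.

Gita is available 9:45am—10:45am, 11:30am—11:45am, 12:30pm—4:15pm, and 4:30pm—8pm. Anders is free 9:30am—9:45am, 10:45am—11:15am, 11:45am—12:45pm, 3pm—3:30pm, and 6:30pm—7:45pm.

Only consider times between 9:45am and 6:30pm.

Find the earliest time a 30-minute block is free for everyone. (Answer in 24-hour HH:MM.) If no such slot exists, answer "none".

15:00

Gita ∩ Anders: 12:30–12:45, 15:00–15:30, 18:30–19:45.
Restricted to 09:45–18:30: 12:30–12:45, 15:00–15:30.
Windows ≥ 30 min: 15:00–15:30.
Earliest such window starts at 15:00.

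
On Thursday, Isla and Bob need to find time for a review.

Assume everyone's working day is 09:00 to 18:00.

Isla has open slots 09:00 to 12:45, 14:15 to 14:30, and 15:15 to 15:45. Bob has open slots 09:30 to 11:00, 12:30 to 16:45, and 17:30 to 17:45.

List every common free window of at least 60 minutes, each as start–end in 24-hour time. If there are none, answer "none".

09:30–11:00

Isla ∩ Bob: 09:30–11:00, 12:30–12:45, 14:15–14:30, 15:15–15:45.
Windows ≥ 60 min: 09:30–11:00.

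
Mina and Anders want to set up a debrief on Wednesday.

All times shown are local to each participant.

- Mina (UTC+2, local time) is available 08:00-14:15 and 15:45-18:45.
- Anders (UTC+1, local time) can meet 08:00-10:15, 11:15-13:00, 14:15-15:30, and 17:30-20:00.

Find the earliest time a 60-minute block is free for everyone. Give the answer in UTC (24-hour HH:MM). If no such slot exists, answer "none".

07:00

Mina → UTC: 06:00–12:15, 13:45–16:45.
Anders → UTC: 07:00–09:15, 10:15–12:00, 13:15–14:30, 16:30–19:00.
Mina ∩ Anders: 07:00–09:15, 10:15–12:00, 13:45–14:30, 16:30–16:45.
Windows ≥ 60 min: 07:00–09:15, 10:15–12:00.
Earliest such window starts at 07:00.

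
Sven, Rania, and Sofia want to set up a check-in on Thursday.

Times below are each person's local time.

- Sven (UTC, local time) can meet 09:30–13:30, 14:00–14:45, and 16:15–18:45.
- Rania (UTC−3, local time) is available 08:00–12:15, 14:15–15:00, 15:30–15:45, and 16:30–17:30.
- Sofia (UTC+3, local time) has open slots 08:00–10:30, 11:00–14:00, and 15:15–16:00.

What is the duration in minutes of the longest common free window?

Sven → UTC: 09:30–13:30, 14:00–14:45, 16:15–18:45.
Rania → UTC: 11:00–15:15, 17:15–18:00, 18:30–18:45, 19:30–20:30.
Sofia → UTC: 05:00–07:30, 08:00–11:00, 12:15–13:00.
Sven ∩ Rania: 11:00–13:30, 14:00–14:45, 17:15–18:00, 18:30–18:45.
Sven ∩ Rania ∩ Sofia: 12:15–13:00.
Single common window of 45 minutes.

45 minutes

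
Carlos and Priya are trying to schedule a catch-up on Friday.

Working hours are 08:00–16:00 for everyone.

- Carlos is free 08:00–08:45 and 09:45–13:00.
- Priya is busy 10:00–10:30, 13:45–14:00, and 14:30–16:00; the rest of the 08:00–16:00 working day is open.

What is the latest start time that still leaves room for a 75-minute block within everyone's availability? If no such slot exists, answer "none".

Priya free within 08:00–16:00: 08:00–10:00, 10:30–13:45, 14:00–14:30.
Carlos ∩ Priya: 08:00–08:45, 09:45–10:00, 10:30–13:00.
Windows ≥ 75 min: 10:30–13:00.
Latest start in the last window 10:30–13:00 is 13:00 − 75 min = 11:45.

11:45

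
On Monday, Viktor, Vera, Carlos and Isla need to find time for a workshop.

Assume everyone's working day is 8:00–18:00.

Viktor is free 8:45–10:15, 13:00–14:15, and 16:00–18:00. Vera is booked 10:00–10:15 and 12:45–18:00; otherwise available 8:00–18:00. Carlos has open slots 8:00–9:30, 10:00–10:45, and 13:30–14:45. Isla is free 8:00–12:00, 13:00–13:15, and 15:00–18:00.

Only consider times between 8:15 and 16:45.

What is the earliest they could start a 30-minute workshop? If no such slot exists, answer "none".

08:45

Vera free within 08:00–18:00: 08:00–10:00, 10:15–12:45.
Viktor ∩ Vera: 08:45–10:00.
Viktor ∩ Vera ∩ Carlos: 08:45–09:30.
Viktor ∩ Vera ∩ Carlos ∩ Isla: 08:45–09:30.
Restricted to 08:15–16:45: 08:45–09:30.
Windows ≥ 30 min: 08:45–09:30.
Earliest such window starts at 08:45.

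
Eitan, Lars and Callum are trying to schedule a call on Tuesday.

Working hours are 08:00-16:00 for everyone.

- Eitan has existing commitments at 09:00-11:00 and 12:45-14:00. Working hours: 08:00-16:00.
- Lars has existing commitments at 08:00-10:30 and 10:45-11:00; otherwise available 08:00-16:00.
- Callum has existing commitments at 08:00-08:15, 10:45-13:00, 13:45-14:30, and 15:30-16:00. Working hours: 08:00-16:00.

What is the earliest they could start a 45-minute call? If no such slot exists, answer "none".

Eitan free within 08:00–16:00: 08:00–09:00, 11:00–12:45, 14:00–16:00.
Lars free within 08:00–16:00: 10:30–10:45, 11:00–16:00.
Callum free within 08:00–16:00: 08:15–10:45, 13:00–13:45, 14:30–15:30.
Eitan ∩ Lars: 11:00–12:45, 14:00–16:00.
Eitan ∩ Lars ∩ Callum: 14:30–15:30.
Windows ≥ 45 min: 14:30–15:30.
Earliest such window starts at 14:30.

14:30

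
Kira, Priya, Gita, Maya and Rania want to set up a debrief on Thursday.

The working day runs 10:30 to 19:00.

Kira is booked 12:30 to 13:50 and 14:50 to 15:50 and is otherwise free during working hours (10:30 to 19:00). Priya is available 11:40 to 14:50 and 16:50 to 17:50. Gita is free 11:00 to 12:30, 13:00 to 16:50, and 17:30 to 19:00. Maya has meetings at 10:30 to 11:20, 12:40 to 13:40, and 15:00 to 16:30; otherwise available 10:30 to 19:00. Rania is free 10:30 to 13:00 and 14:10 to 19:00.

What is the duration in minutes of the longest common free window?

50 minutes

Kira free within 10:30–19:00: 10:30–12:30, 13:50–14:50, 15:50–19:00.
Maya free within 10:30–19:00: 11:20–12:40, 13:40–15:00, 16:30–19:00.
Kira ∩ Priya: 11:40–12:30, 13:50–14:50, 16:50–17:50.
Kira ∩ Priya ∩ Gita: 11:40–12:30, 13:50–14:50, 17:30–17:50.
Kira ∩ Priya ∩ Gita ∩ Maya: 11:40–12:30, 13:50–14:50, 17:30–17:50.
Kira ∩ Priya ∩ Gita ∩ Maya ∩ Rania: 11:40–12:30, 14:10–14:50, 17:30–17:50.
Common window lengths: 50, 40, 20 min; longest is 50.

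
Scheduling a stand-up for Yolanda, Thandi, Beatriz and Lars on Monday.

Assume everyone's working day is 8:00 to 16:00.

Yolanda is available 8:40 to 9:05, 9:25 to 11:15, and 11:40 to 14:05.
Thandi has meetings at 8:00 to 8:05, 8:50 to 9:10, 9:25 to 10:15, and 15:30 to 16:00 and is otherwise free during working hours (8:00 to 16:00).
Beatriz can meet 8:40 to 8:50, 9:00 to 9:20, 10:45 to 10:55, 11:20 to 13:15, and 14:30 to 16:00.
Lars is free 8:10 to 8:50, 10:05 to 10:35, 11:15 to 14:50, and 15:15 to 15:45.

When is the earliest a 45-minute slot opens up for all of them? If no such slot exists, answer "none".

Thandi free within 08:00–16:00: 08:05–08:50, 09:10–09:25, 10:15–15:30.
Yolanda ∩ Thandi: 08:40–08:50, 10:15–11:15, 11:40–14:05.
Yolanda ∩ Thandi ∩ Beatriz: 08:40–08:50, 10:45–10:55, 11:40–13:15.
Yolanda ∩ Thandi ∩ Beatriz ∩ Lars: 08:40–08:50, 11:40–13:15.
Windows ≥ 45 min: 11:40–13:15.
Earliest such window starts at 11:40.

11:40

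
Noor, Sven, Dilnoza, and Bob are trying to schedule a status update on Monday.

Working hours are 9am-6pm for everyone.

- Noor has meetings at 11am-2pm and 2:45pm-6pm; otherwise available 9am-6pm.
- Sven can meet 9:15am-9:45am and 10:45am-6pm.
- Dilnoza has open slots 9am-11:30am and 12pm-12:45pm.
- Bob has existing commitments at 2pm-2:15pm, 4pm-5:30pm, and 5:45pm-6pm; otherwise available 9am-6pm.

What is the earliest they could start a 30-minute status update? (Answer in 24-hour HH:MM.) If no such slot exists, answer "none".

09:15

Noor free within 09:00–18:00: 09:00–11:00, 14:00–14:45.
Bob free within 09:00–18:00: 09:00–14:00, 14:15–16:00, 17:30–17:45.
Noor ∩ Sven: 09:15–09:45, 10:45–11:00, 14:00–14:45.
Noor ∩ Sven ∩ Dilnoza: 09:15–09:45, 10:45–11:00.
Noor ∩ Sven ∩ Dilnoza ∩ Bob: 09:15–09:45, 10:45–11:00.
Windows ≥ 30 min: 09:15–09:45.
Earliest such window starts at 09:15.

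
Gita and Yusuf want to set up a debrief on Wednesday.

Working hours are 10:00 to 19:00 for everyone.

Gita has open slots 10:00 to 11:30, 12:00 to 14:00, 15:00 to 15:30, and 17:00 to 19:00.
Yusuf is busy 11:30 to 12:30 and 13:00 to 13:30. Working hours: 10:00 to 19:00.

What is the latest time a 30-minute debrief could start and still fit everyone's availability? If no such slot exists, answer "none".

18:30

Yusuf free within 10:00–19:00: 10:00–11:30, 12:30–13:00, 13:30–19:00.
Gita ∩ Yusuf: 10:00–11:30, 12:30–13:00, 13:30–14:00, 15:00–15:30, 17:00–19:00.
Windows ≥ 30 min: 10:00–11:30, 12:30–13:00, 13:30–14:00, 15:00–15:30, 17:00–19:00.
Latest start in the last window 17:00–19:00 is 19:00 − 30 min = 18:30.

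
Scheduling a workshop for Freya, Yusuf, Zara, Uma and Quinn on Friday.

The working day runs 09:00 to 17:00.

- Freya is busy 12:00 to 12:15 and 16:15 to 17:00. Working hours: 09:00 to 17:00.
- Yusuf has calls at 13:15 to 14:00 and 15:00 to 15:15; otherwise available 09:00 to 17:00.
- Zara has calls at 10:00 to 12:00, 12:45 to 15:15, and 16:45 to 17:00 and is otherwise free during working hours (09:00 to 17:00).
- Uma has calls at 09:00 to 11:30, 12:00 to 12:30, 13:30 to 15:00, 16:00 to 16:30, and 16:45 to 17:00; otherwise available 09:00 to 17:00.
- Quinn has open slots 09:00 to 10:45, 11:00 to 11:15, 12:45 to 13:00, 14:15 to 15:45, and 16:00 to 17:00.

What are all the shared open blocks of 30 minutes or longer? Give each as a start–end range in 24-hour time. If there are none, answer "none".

Freya free within 09:00–17:00: 09:00–12:00, 12:15–16:15.
Yusuf free within 09:00–17:00: 09:00–13:15, 14:00–15:00, 15:15–17:00.
Zara free within 09:00–17:00: 09:00–10:00, 12:00–12:45, 15:15–16:45.
Uma free within 09:00–17:00: 11:30–12:00, 12:30–13:30, 15:00–16:00, 16:30–16:45.
Freya ∩ Yusuf: 09:00–12:00, 12:15–13:15, 14:00–15:00, 15:15–16:15.
Freya ∩ Yusuf ∩ Zara: 09:00–10:00, 12:15–12:45, 15:15–16:15.
Freya ∩ Yusuf ∩ Zara ∩ Uma: 12:30–12:45, 15:15–16:00.
Freya ∩ Yusuf ∩ Zara ∩ Uma ∩ Quinn: 15:15–15:45.
Windows ≥ 30 min: 15:15–15:45.

15:15–15:45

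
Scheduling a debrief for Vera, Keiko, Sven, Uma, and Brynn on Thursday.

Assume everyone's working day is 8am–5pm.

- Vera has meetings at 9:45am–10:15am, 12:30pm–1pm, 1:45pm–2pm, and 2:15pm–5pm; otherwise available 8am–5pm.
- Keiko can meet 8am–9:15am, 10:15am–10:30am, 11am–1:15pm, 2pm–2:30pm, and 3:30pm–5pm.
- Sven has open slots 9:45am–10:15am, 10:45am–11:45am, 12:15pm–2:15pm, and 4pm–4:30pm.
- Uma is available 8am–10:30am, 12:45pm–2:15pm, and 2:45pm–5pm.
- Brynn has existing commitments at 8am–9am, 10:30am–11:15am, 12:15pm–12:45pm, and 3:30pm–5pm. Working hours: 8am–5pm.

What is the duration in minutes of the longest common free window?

15 minutes

Vera free within 08:00–17:00: 08:00–09:45, 10:15–12:30, 13:00–13:45, 14:00–14:15.
Brynn free within 08:00–17:00: 09:00–10:30, 11:15–12:15, 12:45–15:30.
Vera ∩ Keiko: 08:00–09:15, 10:15–10:30, 11:00–12:30, 13:00–13:15, 14:00–14:15.
Vera ∩ Keiko ∩ Sven: 11:00–11:45, 12:15–12:30, 13:00–13:15, 14:00–14:15.
Vera ∩ Keiko ∩ Sven ∩ Uma: 13:00–13:15, 14:00–14:15.
Vera ∩ Keiko ∩ Sven ∩ Uma ∩ Brynn: 13:00–13:15, 14:00–14:15.
Common window lengths: 15, 15 min; longest is 15.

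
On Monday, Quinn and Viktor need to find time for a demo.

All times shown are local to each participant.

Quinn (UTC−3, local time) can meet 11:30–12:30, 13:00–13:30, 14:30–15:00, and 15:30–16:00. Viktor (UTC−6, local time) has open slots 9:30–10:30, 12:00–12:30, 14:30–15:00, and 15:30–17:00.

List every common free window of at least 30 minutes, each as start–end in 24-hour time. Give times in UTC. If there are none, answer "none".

Quinn → UTC: 14:30–15:30, 16:00–16:30, 17:30–18:00, 18:30–19:00.
Viktor → UTC: 15:30–16:30, 18:00–18:30, 20:30–21:00, 21:30–23:00.
Quinn ∩ Viktor: 16:00–16:30.
Windows ≥ 30 min: 16:00–16:30.

16:00–16:30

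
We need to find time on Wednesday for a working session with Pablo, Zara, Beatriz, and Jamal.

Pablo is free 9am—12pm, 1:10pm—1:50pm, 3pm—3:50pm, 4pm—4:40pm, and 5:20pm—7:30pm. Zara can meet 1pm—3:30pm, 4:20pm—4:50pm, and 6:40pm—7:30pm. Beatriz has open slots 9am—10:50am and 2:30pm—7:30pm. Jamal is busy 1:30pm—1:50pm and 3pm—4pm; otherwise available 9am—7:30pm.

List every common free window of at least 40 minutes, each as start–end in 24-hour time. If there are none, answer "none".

18:40–19:30

Jamal free within 09:00–19:30: 09:00–13:30, 13:50–15:00, 16:00–19:30.
Pablo ∩ Zara: 13:10–13:50, 15:00–15:30, 16:20–16:40, 18:40–19:30.
Pablo ∩ Zara ∩ Beatriz: 15:00–15:30, 16:20–16:40, 18:40–19:30.
Pablo ∩ Zara ∩ Beatriz ∩ Jamal: 16:20–16:40, 18:40–19:30.
Windows ≥ 40 min: 18:40–19:30.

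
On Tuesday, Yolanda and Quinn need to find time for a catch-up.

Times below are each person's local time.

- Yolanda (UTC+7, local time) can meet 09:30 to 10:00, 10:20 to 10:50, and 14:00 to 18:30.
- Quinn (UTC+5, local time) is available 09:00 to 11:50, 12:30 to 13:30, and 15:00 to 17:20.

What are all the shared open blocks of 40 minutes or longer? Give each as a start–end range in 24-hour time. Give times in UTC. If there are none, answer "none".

Yolanda → UTC: 02:30–03:00, 03:20–03:50, 07:00–11:30.
Quinn → UTC: 04:00–06:50, 07:30–08:30, 10:00–12:20.
Yolanda ∩ Quinn: 07:30–08:30, 10:00–11:30.
Windows ≥ 40 min: 07:30–08:30, 10:00–11:30.

07:30–08:30, 10:00–11:30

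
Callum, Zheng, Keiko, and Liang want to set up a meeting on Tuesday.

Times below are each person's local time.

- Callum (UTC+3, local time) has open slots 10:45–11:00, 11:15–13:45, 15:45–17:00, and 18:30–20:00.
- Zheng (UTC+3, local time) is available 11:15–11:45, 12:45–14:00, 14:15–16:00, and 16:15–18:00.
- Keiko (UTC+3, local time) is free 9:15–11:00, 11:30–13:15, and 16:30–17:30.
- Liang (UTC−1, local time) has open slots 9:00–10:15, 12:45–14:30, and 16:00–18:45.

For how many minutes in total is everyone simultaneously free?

30 minutes

Callum → UTC: 07:45–08:00, 08:15–10:45, 12:45–14:00, 15:30–17:00.
Zheng → UTC: 08:15–08:45, 09:45–11:00, 11:15–13:00, 13:15–15:00.
Keiko → UTC: 06:15–08:00, 08:30–10:15, 13:30–14:30.
Liang → UTC: 10:00–11:15, 13:45–15:30, 17:00–19:45.
Callum ∩ Zheng: 08:15–08:45, 09:45–10:45, 12:45–13:00, 13:15–14:00.
Callum ∩ Zheng ∩ Keiko: 08:30–08:45, 09:45–10:15, 13:30–14:00.
Callum ∩ Zheng ∩ Keiko ∩ Liang: 10:00–10:15, 13:45–14:00.
Total common minutes: 15 + 15 = 30.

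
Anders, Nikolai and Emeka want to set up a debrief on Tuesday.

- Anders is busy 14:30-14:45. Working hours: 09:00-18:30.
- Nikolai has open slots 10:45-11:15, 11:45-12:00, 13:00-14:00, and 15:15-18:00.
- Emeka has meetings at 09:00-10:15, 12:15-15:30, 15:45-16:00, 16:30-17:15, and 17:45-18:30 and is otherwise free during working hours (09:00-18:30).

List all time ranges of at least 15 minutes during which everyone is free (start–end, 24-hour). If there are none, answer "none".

Anders free within 09:00–18:30: 09:00–14:30, 14:45–18:30.
Emeka free within 09:00–18:30: 10:15–12:15, 15:30–15:45, 16:00–16:30, 17:15–17:45.
Anders ∩ Nikolai: 10:45–11:15, 11:45–12:00, 13:00–14:00, 15:15–18:00.
Anders ∩ Nikolai ∩ Emeka: 10:45–11:15, 11:45–12:00, 15:30–15:45, 16:00–16:30, 17:15–17:45.
Windows ≥ 15 min: 10:45–11:15, 11:45–12:00, 15:30–15:45, 16:00–16:30, 17:15–17:45.

10:45–11:15, 11:45–12:00, 15:30–15:45, 16:00–16:30, 17:15–17:45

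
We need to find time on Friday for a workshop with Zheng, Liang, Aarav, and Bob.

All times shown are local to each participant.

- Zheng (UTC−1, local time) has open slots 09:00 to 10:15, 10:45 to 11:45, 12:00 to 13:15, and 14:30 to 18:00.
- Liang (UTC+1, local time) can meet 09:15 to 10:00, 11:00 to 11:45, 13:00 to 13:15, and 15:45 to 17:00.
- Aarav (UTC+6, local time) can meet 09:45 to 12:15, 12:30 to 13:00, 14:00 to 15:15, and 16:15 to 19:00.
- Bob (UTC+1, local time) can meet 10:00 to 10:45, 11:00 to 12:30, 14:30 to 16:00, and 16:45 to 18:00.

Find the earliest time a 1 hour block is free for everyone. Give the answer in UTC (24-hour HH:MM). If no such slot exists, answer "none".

none

Zheng → UTC: 10:00–11:15, 11:45–12:45, 13:00–14:15, 15:30–19:00.
Liang → UTC: 08:15–09:00, 10:00–10:45, 12:00–12:15, 14:45–16:00.
Aarav → UTC: 03:45–06:15, 06:30–07:00, 08:00–09:15, 10:15–13:00.
Bob → UTC: 09:00–09:45, 10:00–11:30, 13:30–15:00, 15:45–17:00.
Zheng ∩ Liang: 10:00–10:45, 12:00–12:15, 15:30–16:00.
Zheng ∩ Liang ∩ Aarav: 10:15–10:45, 12:00–12:15.
Zheng ∩ Liang ∩ Aarav ∩ Bob: 10:15–10:45.
Windows ≥ 60 min: (none).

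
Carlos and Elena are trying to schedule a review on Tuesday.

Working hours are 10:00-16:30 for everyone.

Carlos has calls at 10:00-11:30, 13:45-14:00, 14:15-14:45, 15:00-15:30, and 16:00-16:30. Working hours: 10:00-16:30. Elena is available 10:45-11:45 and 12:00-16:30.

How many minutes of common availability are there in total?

180 minutes

Carlos free within 10:00–16:30: 11:30–13:45, 14:00–14:15, 14:45–15:00, 15:30–16:00.
Carlos ∩ Elena: 11:30–11:45, 12:00–13:45, 14:00–14:15, 14:45–15:00, 15:30–16:00.
Total common minutes: 15 + 105 + 15 + 15 + 30 = 180.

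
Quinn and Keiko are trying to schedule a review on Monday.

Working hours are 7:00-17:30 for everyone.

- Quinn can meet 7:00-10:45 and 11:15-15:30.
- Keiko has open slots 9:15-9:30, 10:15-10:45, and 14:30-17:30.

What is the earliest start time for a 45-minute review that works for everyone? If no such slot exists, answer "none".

14:30

Quinn ∩ Keiko: 09:15–09:30, 10:15–10:45, 14:30–15:30.
Windows ≥ 45 min: 14:30–15:30.
Earliest such window starts at 14:30.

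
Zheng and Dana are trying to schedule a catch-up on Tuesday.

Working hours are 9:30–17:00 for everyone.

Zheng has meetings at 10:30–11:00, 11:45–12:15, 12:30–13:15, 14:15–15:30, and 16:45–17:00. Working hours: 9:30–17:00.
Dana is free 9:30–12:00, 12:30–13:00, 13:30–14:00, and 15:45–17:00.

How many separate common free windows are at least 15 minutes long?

4

Zheng free within 09:30–17:00: 09:30–10:30, 11:00–11:45, 12:15–12:30, 13:15–14:15, 15:30–16:45.
Zheng ∩ Dana: 09:30–10:30, 11:00–11:45, 13:30–14:00, 15:45–16:45.
Windows ≥ 15 min: 09:30–10:30, 11:00–11:45, 13:30–14:00, 15:45–16:45.
That's 4 windows.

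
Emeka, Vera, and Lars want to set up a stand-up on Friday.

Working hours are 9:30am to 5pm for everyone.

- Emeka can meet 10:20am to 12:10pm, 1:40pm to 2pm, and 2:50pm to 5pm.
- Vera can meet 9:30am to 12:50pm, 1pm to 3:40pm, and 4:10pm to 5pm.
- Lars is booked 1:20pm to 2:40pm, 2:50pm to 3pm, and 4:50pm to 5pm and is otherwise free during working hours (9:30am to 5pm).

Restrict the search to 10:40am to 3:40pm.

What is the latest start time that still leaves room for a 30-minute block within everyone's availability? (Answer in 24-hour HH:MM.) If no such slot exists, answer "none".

Lars free within 09:30–17:00: 09:30–13:20, 14:40–14:50, 15:00–16:50.
Emeka ∩ Vera: 10:20–12:10, 13:40–14:00, 14:50–15:40, 16:10–17:00.
Emeka ∩ Vera ∩ Lars: 10:20–12:10, 15:00–15:40, 16:10–16:50.
Restricted to 10:40–15:40: 10:40–12:10, 15:00–15:40.
Windows ≥ 30 min: 10:40–12:10, 15:00–15:40.
Latest start in the last window 15:00–15:40 is 15:40 − 30 min = 15:10.

15:10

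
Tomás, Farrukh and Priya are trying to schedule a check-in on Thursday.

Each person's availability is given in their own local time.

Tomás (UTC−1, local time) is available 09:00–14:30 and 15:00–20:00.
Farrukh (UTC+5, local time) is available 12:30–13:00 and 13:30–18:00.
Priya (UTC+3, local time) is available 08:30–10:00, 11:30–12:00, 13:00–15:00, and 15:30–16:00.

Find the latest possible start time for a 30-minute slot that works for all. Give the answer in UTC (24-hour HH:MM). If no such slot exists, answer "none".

Tomás → UTC: 10:00–15:30, 16:00–21:00.
Farrukh → UTC: 07:30–08:00, 08:30–13:00.
Priya → UTC: 05:30–07:00, 08:30–09:00, 10:00–12:00, 12:30–13:00.
Tomás ∩ Farrukh: 10:00–13:00.
Tomás ∩ Farrukh ∩ Priya: 10:00–12:00, 12:30–13:00.
Windows ≥ 30 min: 10:00–12:00, 12:30–13:00.
Latest start in the last window 12:30–13:00 is 13:00 − 30 min = 12:30.

12:30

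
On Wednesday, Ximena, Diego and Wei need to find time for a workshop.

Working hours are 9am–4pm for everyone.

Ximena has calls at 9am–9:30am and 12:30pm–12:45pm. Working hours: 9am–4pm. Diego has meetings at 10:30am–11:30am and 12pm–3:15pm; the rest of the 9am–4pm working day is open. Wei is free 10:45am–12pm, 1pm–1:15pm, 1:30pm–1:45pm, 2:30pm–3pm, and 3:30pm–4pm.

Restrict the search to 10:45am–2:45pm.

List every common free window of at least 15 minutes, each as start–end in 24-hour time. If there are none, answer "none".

11:30–12:00

Ximena free within 09:00–16:00: 09:30–12:30, 12:45–16:00.
Diego free within 09:00–16:00: 09:00–10:30, 11:30–12:00, 15:15–16:00.
Ximena ∩ Diego: 09:30–10:30, 11:30–12:00, 15:15–16:00.
Ximena ∩ Diego ∩ Wei: 11:30–12:00, 15:30–16:00.
Restricted to 10:45–14:45: 11:30–12:00.
Windows ≥ 15 min: 11:30–12:00.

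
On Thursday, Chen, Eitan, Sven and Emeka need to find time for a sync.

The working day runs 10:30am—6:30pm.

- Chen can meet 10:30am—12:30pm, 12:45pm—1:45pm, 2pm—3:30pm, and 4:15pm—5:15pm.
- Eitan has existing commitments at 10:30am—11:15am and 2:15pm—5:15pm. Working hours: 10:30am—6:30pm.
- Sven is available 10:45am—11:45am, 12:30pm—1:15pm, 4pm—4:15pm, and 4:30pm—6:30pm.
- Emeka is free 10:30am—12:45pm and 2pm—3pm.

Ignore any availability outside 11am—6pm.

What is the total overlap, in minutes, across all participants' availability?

Eitan free within 10:30–18:30: 11:15–14:15, 17:15–18:30.
Chen ∩ Eitan: 11:15–12:30, 12:45–13:45, 14:00–14:15.
Chen ∩ Eitan ∩ Sven: 11:15–11:45, 12:45–13:15.
Chen ∩ Eitan ∩ Sven ∩ Emeka: 11:15–11:45.
Restricted to 11:00–18:00: 11:15–11:45.
Total common minutes: 30.

30 minutes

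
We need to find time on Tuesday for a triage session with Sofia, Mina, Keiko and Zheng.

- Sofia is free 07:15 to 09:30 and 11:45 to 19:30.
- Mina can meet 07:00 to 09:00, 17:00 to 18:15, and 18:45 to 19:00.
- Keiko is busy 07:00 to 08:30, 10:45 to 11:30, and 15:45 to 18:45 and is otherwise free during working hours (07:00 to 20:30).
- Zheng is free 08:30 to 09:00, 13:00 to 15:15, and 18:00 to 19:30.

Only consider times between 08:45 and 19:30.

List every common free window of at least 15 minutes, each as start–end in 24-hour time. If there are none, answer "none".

Keiko free within 07:00–20:30: 08:30–10:45, 11:30–15:45, 18:45–20:30.
Sofia ∩ Mina: 07:15–09:00, 17:00–18:15, 18:45–19:00.
Sofia ∩ Mina ∩ Keiko: 08:30–09:00, 18:45–19:00.
Sofia ∩ Mina ∩ Keiko ∩ Zheng: 08:30–09:00, 18:45–19:00.
Restricted to 08:45–19:30: 08:45–09:00, 18:45–19:00.
Windows ≥ 15 min: 08:45–09:00, 18:45–19:00.

08:45–09:00, 18:45–19:00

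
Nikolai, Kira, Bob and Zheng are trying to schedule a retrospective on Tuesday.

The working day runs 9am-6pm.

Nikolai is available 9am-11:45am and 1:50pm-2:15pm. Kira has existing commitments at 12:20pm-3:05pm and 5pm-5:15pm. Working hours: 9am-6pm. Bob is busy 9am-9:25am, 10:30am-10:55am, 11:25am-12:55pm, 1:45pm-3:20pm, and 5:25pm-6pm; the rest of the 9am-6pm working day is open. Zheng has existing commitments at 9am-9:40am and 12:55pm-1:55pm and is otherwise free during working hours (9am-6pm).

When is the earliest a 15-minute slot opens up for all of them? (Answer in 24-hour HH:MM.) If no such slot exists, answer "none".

Kira free within 09:00–18:00: 09:00–12:20, 15:05–17:00, 17:15–18:00.
Bob free within 09:00–18:00: 09:25–10:30, 10:55–11:25, 12:55–13:45, 15:20–17:25.
Zheng free within 09:00–18:00: 09:40–12:55, 13:55–18:00.
Nikolai ∩ Kira: 09:00–11:45.
Nikolai ∩ Kira ∩ Bob: 09:25–10:30, 10:55–11:25.
Nikolai ∩ Kira ∩ Bob ∩ Zheng: 09:40–10:30, 10:55–11:25.
Windows ≥ 15 min: 09:40–10:30, 10:55–11:25.
Earliest such window starts at 09:40.

09:40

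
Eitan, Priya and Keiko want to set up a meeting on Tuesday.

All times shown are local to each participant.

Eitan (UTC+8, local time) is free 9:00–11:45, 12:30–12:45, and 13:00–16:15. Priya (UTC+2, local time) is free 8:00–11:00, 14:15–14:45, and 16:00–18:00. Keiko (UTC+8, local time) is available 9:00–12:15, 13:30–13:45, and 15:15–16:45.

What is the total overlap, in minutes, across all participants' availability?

60 minutes

Eitan → UTC: 01:00–03:45, 04:30–04:45, 05:00–08:15.
Priya → UTC: 06:00–09:00, 12:15–12:45, 14:00–16:00.
Keiko → UTC: 01:00–04:15, 05:30–05:45, 07:15–08:45.
Eitan ∩ Priya: 06:00–08:15.
Eitan ∩ Priya ∩ Keiko: 07:15–08:15.
Total common minutes: 60.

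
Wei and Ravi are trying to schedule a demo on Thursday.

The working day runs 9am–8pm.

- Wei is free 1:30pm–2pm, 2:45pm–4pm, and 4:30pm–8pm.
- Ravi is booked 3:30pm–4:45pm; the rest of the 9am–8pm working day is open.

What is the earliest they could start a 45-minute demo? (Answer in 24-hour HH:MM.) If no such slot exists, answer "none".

14:45

Ravi free within 09:00–20:00: 09:00–15:30, 16:45–20:00.
Wei ∩ Ravi: 13:30–14:00, 14:45–15:30, 16:45–20:00.
Windows ≥ 45 min: 14:45–15:30, 16:45–20:00.
Earliest such window starts at 14:45.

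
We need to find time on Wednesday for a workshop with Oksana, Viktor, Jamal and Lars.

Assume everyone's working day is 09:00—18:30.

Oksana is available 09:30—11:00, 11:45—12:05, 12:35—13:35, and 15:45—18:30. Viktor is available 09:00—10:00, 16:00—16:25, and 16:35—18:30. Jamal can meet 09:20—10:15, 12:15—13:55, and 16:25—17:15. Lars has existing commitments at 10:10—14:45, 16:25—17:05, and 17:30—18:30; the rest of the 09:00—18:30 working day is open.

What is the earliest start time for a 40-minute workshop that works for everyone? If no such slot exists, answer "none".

none

Lars free within 09:00–18:30: 09:00–10:10, 14:45–16:25, 17:05–17:30.
Oksana ∩ Viktor: 09:30–10:00, 16:00–16:25, 16:35–18:30.
Oksana ∩ Viktor ∩ Jamal: 09:30–10:00, 16:35–17:15.
Oksana ∩ Viktor ∩ Jamal ∩ Lars: 09:30–10:00, 17:05–17:15.
Windows ≥ 40 min: (none).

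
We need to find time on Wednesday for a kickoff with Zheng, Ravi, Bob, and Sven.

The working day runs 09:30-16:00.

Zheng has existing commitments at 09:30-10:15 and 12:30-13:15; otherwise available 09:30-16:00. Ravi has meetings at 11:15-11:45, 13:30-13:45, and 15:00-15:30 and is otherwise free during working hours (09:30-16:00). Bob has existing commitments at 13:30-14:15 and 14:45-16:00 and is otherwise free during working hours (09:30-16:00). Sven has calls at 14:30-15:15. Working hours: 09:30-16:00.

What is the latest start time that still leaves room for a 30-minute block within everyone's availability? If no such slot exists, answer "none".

12:00

Zheng free within 09:30–16:00: 10:15–12:30, 13:15–16:00.
Ravi free within 09:30–16:00: 09:30–11:15, 11:45–13:30, 13:45–15:00, 15:30–16:00.
Bob free within 09:30–16:00: 09:30–13:30, 14:15–14:45.
Sven free within 09:30–16:00: 09:30–14:30, 15:15–16:00.
Zheng ∩ Ravi: 10:15–11:15, 11:45–12:30, 13:15–13:30, 13:45–15:00, 15:30–16:00.
Zheng ∩ Ravi ∩ Bob: 10:15–11:15, 11:45–12:30, 13:15–13:30, 14:15–14:45.
Zheng ∩ Ravi ∩ Bob ∩ Sven: 10:15–11:15, 11:45–12:30, 13:15–13:30, 14:15–14:30.
Windows ≥ 30 min: 10:15–11:15, 11:45–12:30.
Latest start in the last window 11:45–12:30 is 12:30 − 30 min = 12:00.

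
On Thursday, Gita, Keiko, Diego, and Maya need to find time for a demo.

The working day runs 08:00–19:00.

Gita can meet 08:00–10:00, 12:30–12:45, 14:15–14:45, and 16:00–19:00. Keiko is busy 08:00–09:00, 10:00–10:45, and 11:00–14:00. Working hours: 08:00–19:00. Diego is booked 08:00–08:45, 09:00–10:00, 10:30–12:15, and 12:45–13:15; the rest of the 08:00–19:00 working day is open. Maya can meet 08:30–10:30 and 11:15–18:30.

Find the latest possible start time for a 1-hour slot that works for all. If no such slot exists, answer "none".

17:30

Keiko free within 08:00–19:00: 09:00–10:00, 10:45–11:00, 14:00–19:00.
Diego free within 08:00–19:00: 08:45–09:00, 10:00–10:30, 12:15–12:45, 13:15–19:00.
Gita ∩ Keiko: 09:00–10:00, 14:15–14:45, 16:00–19:00.
Gita ∩ Keiko ∩ Diego: 14:15–14:45, 16:00–19:00.
Gita ∩ Keiko ∩ Diego ∩ Maya: 14:15–14:45, 16:00–18:30.
Windows ≥ 60 min: 16:00–18:30.
Latest start in the last window 16:00–18:30 is 18:30 − 60 min = 17:30.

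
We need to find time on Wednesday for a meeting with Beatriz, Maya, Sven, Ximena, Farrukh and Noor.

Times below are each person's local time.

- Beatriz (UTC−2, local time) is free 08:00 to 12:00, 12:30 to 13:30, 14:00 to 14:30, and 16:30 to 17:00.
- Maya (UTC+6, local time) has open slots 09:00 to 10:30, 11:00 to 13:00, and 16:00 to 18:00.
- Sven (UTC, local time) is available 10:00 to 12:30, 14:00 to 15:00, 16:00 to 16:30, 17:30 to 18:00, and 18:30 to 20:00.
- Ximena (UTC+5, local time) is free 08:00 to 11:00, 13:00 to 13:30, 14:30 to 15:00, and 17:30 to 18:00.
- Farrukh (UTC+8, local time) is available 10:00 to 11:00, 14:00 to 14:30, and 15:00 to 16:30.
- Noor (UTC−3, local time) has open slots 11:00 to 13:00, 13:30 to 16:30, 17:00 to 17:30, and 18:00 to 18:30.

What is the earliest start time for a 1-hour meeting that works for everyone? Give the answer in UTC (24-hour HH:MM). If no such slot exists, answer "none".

none

Beatriz → UTC: 10:00–14:00, 14:30–15:30, 16:00–16:30, 18:30–19:00.
Maya → UTC: 03:00–04:30, 05:00–07:00, 10:00–12:00.
Sven → UTC: 10:00–12:30, 14:00–15:00, 16:00–16:30, 17:30–18:00, 18:30–20:00.
Ximena → UTC: 03:00–06:00, 08:00–08:30, 09:30–10:00, 12:30–13:00.
Farrukh → UTC: 02:00–03:00, 06:00–06:30, 07:00–08:30.
Noor → UTC: 14:00–16:00, 16:30–19:30, 20:00–20:30, 21:00–21:30.
Beatriz ∩ Maya: 10:00–12:00.
Beatriz ∩ Maya ∩ Sven: 10:00–12:00.
Beatriz ∩ Maya ∩ Sven ∩ Ximena: (none).
Beatriz ∩ Maya ∩ Sven ∩ Ximena ∩ Farrukh: (none).
Beatriz ∩ Maya ∩ Sven ∩ Ximena ∩ Farrukh ∩ Noor: (none).
Windows ≥ 60 min: (none).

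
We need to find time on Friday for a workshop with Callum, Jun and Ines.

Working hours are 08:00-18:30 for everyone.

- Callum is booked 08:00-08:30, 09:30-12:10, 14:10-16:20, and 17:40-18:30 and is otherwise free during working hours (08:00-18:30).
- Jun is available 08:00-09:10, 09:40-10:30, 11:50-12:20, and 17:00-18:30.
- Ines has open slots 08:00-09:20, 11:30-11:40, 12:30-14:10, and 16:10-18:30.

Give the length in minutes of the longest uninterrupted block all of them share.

40 minutes

Callum free within 08:00–18:30: 08:30–09:30, 12:10–14:10, 16:20–17:40.
Callum ∩ Jun: 08:30–09:10, 12:10–12:20, 17:00–17:40.
Callum ∩ Jun ∩ Ines: 08:30–09:10, 17:00–17:40.
Common window lengths: 40, 40 min; longest is 40.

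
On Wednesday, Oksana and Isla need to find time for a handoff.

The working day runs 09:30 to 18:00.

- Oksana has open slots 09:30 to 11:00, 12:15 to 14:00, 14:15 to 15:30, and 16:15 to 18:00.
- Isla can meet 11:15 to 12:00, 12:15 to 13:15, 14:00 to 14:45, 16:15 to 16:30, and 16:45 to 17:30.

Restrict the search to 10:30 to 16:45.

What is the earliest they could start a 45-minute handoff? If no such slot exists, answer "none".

12:15

Oksana ∩ Isla: 12:15–13:15, 14:15–14:45, 16:15–16:30, 16:45–17:30.
Restricted to 10:30–16:45: 12:15–13:15, 14:15–14:45, 16:15–16:30.
Windows ≥ 45 min: 12:15–13:15.
Earliest such window starts at 12:15.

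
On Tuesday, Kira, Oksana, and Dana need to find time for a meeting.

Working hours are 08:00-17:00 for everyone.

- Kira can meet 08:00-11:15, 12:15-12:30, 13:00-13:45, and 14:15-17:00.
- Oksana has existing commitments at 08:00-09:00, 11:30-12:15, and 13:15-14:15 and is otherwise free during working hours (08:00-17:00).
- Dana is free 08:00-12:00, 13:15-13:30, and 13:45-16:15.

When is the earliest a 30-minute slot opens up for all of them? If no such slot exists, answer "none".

Oksana free within 08:00–17:00: 09:00–11:30, 12:15–13:15, 14:15–17:00.
Kira ∩ Oksana: 09:00–11:15, 12:15–12:30, 13:00–13:15, 14:15–17:00.
Kira ∩ Oksana ∩ Dana: 09:00–11:15, 14:15–16:15.
Windows ≥ 30 min: 09:00–11:15, 14:15–16:15.
Earliest such window starts at 09:00.

09:00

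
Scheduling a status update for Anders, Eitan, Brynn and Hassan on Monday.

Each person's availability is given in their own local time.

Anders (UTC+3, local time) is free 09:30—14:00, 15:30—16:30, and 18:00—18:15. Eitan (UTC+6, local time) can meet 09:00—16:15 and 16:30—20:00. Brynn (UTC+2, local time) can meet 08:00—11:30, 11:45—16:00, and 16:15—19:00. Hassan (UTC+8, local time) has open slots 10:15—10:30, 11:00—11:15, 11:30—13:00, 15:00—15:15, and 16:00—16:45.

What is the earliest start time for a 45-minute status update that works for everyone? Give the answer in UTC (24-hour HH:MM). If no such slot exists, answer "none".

Anders → UTC: 06:30–11:00, 12:30–13:30, 15:00–15:15.
Eitan → UTC: 03:00–10:15, 10:30–14:00.
Brynn → UTC: 06:00–09:30, 09:45–14:00, 14:15–17:00.
Hassan → UTC: 02:15–02:30, 03:00–03:15, 03:30–05:00, 07:00–07:15, 08:00–08:45.
Anders ∩ Eitan: 06:30–10:15, 10:30–11:00, 12:30–13:30.
Anders ∩ Eitan ∩ Brynn: 06:30–09:30, 09:45–10:15, 10:30–11:00, 12:30–13:30.
Anders ∩ Eitan ∩ Brynn ∩ Hassan: 07:00–07:15, 08:00–08:45.
Windows ≥ 45 min: 08:00–08:45.
Earliest such window starts at 08:00.

08:00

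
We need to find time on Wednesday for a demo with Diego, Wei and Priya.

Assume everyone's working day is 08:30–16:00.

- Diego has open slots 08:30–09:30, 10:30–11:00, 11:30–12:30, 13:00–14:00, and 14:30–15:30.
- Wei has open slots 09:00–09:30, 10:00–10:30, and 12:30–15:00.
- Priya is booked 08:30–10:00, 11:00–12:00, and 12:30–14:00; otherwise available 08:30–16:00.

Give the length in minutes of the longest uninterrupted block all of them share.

Priya free within 08:30–16:00: 10:00–11:00, 12:00–12:30, 14:00–16:00.
Diego ∩ Wei: 09:00–09:30, 13:00–14:00, 14:30–15:00.
Diego ∩ Wei ∩ Priya: 14:30–15:00.
Single common window of 30 minutes.

30 minutes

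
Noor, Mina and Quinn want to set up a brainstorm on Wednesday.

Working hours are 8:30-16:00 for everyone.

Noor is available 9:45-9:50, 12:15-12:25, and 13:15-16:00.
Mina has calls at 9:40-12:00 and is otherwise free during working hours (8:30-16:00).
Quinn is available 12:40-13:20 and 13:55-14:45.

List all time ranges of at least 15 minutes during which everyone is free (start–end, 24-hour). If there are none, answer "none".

13:55–14:45

Mina free within 08:30–16:00: 08:30–09:40, 12:00–16:00.
Noor ∩ Mina: 12:15–12:25, 13:15–16:00.
Noor ∩ Mina ∩ Quinn: 13:15–13:20, 13:55–14:45.
Windows ≥ 15 min: 13:55–14:45.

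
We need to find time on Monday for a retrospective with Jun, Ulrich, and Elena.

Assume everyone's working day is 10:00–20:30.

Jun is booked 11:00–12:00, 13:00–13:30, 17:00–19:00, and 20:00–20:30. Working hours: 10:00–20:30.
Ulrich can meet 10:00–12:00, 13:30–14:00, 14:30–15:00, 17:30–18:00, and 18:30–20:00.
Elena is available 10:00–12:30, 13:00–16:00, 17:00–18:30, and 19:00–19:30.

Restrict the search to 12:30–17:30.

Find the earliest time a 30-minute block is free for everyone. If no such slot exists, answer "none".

13:30

Jun free within 10:00–20:30: 10:00–11:00, 12:00–13:00, 13:30–17:00, 19:00–20:00.
Jun ∩ Ulrich: 10:00–11:00, 13:30–14:00, 14:30–15:00, 19:00–20:00.
Jun ∩ Ulrich ∩ Elena: 10:00–11:00, 13:30–14:00, 14:30–15:00, 19:00–19:30.
Restricted to 12:30–17:30: 13:30–14:00, 14:30–15:00.
Windows ≥ 30 min: 13:30–14:00, 14:30–15:00.
Earliest such window starts at 13:30.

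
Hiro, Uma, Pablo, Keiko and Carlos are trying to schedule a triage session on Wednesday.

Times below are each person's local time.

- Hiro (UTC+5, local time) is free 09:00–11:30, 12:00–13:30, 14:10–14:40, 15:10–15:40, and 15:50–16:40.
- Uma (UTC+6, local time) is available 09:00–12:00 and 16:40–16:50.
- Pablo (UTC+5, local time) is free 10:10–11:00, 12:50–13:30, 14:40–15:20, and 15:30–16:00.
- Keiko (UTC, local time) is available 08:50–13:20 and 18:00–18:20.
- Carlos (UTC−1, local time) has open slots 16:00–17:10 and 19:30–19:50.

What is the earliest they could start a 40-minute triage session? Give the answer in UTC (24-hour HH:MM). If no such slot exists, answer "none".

none

Hiro → UTC: 04:00–06:30, 07:00–08:30, 09:10–09:40, 10:10–10:40, 10:50–11:40.
Uma → UTC: 03:00–06:00, 10:40–10:50.
Pablo → UTC: 05:10–06:00, 07:50–08:30, 09:40–10:20, 10:30–11:00.
Keiko → UTC: 08:50–13:20, 18:00–18:20.
Carlos → UTC: 17:00–18:10, 20:30–20:50.
Hiro ∩ Uma: 04:00–06:00.
Hiro ∩ Uma ∩ Pablo: 05:10–06:00.
Hiro ∩ Uma ∩ Pablo ∩ Keiko: (none).
Hiro ∩ Uma ∩ Pablo ∩ Keiko ∩ Carlos: (none).
Windows ≥ 40 min: (none).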